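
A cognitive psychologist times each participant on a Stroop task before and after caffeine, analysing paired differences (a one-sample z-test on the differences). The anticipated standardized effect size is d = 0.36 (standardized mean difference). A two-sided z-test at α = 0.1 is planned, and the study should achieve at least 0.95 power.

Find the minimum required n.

n = 84

For power 0.95 need Φ(δ − z_{0.05}) = 0.95, so δ = z_{0.05} + z_{0.05} = 1.645 + 1.645 = 3.290.
(For δ > 0 the lower-tail rejection region contributes negligibly to power, so the one-term inversion is standard.)
δ = d·√n ⇒ n = (δ/d)² = (3.290 / 0.36)² = 83.50.
Rounding up, n = 84.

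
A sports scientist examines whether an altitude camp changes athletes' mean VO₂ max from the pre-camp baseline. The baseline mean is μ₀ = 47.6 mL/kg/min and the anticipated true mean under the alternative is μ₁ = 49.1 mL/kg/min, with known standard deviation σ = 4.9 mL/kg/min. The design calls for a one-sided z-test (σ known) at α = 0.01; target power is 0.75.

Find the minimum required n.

Standardized effect: d = |μ₁ − μ₀| / σ = |49.1 − 47.6| / 4.9 = 0.3061
Set Φ(δ − 2.326) = 0.75; then δ − 2.326 = Φ⁻¹(0.75) = 0.674, giving δ = 3.001.
δ = d·√n ⇒ n = (δ/d)² = (3.001 / 0.3061)² = 96.09.
Round up to the next whole unit.

n = 97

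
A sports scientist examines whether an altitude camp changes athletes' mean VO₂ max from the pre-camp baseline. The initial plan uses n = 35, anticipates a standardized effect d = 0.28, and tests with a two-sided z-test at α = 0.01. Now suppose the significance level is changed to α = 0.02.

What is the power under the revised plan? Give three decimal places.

δ = d·√n = 0.28 × √35 = 1.6565 (unchanged). New critical value: z_{0.01} = 2.326.
Revised power = Φ(δ − 2.326) + Φ(−δ − 2.326) = Φ(-0.670) + Φ(-3.983) = 0.2515 + 0.0000 = 0.2515.

Power ≈ 0.252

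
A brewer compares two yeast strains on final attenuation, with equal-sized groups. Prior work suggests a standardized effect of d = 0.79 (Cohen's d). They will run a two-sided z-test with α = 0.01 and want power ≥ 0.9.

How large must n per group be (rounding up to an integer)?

For power 0.9 need Φ(δ − z_{0.005}) = 0.9, so δ = z_{0.005} + z_{0.10} = 2.576 + 1.282 = 3.857.
(Ignoring the negligible lower-tail rejection probability gives the usual closed-form inversion.)
δ = d·√(n/2) ⇒ n = 2(δ/d)² = 2 × (3.857 / 0.79)² = 47.68.
Rounding up, n = 48 per group.

n = 48 per group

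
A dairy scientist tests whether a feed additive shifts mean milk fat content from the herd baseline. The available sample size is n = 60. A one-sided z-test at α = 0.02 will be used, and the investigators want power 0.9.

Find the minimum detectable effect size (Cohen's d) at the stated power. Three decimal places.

Required noncentrality: δ = z_{0.02} + z_{0.10} = 2.054 + 1.282 = 3.335.
δ = d·√n ⇒ d = δ/√n = 3.335/√60 = 0.4306.

d ≈ 0.431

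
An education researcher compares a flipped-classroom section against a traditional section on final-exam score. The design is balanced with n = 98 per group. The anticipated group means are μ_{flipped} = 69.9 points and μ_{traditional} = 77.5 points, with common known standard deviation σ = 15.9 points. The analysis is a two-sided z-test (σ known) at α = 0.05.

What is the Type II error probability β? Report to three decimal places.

Standardized effect: d = |μ_{flipped} − μ_{traditional}| / σ = |69.9 − 77.5| / 15.9 = 0.4780
Noncentrality parameter: δ = d·√(n/2) = 0.4780 × √(98/2) = 3.3459
Critical value for a two-sided test at α = 0.05: z_{α/2} = 1.960.
Power = Φ(δ − 1.960) + Φ(−δ − 1.960) = Φ(1.386) + Φ(-5.306) = 0.9171 + 0.0000 = 0.9171.
Type II error: β = 1 − power = 1 − 0.9171 = 0.0829.

β ≈ 0.083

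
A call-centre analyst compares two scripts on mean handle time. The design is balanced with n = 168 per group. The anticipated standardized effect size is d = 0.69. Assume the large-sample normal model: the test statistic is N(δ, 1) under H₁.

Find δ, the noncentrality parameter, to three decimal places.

δ = d·√(n/2) = 0.69 × √(168/2) = 6.3240

δ ≈ 6.324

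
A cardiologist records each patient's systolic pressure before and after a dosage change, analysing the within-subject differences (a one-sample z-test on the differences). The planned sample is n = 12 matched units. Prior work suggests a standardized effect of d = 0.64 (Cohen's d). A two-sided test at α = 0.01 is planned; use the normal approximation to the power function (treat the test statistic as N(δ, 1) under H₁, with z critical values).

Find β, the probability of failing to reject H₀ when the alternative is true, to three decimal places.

β ≈ 0.640

Noncentrality parameter: δ = d·√n = 0.64 × √12 = 2.2170
Critical value for a two-sided test at α = 0.01: z_{α/2} = 2.576.
Power = Φ(δ − 2.576) + Φ(−δ − 2.576) = Φ(-0.359) + Φ(-4.793) = 0.3599 + 0.0000 = 0.3599.
Type II error: β = 1 − power = 1 − 0.3599 = 0.6401.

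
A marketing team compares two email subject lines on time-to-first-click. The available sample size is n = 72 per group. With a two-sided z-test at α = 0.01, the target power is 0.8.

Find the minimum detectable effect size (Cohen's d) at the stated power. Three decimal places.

d ≈ 0.570

Need Φ(δ − 2.576) = 0.8, so δ = 2.576 + 0.842 = 3.417.
(Lower-tail contribution to power is negligible for δ > 0.)
δ = d·√(n/2) ⇒ d = δ/√(n/2) = 3.417/√(72/2) = 0.5696.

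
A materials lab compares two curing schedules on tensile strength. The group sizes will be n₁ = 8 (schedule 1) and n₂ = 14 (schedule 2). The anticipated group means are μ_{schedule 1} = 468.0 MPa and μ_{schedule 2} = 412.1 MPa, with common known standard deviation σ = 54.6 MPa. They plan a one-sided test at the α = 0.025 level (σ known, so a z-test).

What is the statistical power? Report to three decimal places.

Power ≈ 0.637

Standardized effect: d = |μ_{schedule 1} − μ_{schedule 2}| / σ = |468.0 − 412.1| / 54.6 = 1.0238
Noncentrality parameter: δ = d / √(1/n₁ + 1/n₂) = 1.0238 / √(1/8 + 1/14) = 2.3100
Critical value for a one-sided test at α = 0.025: z_α = 1.960.
Power = P(Z > 1.960 − δ) = Φ(0.350) = 0.6369.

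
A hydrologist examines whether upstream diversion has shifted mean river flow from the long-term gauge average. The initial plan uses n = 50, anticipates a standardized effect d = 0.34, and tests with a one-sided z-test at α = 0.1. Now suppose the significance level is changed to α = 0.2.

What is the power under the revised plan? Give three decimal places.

Power ≈ 0.941

δ = d·√n = 0.34 × √50 = 2.4042 (unchanged). New critical value: z_{0.2} = 0.842.
Revised power = P(Z > 0.842 − δ) = Φ(1.563) = 0.9409.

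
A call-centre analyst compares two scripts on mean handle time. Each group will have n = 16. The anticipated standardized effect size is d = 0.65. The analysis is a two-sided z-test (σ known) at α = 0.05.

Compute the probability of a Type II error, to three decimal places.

Noncentrality parameter: δ = d·√(n/2) = 0.65 × √(16/2) = 1.8385
Two-sided α = 0.05 → critical value z_{0.025} = 1.960.
Power = Φ(δ − 1.960) + Φ(−δ − 1.960) = Φ(-0.121) + Φ(-3.798) = 0.4517 + 0.0001 = 0.4517.
Type II error: β = 1 − power = 1 − 0.4517 = 0.5483.

β ≈ 0.548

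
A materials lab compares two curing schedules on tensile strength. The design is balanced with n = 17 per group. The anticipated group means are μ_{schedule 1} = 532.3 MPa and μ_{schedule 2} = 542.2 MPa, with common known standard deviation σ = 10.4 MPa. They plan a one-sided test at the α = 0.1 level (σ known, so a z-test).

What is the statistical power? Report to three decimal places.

Standardized effect: d = |μ_{schedule 1} − μ_{schedule 2}| / σ = |532.3 − 542.2| / 10.4 = 0.9519
Noncentrality parameter: δ = d·√(n/2) = 0.9519 × √(17/2) = 2.7753
Critical value for a one-sided test at α = 0.1: z_α = 1.282.
Power = Φ(δ − 1.282) = Φ(1.494) = 0.9324.

Power ≈ 0.932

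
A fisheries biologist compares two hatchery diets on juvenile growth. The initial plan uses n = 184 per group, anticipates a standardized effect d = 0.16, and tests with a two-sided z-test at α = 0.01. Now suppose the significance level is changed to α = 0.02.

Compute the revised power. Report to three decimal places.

δ = d·√(n/2) = 0.16 × √(184/2) = 1.5347 (unchanged). New critical value: z_{0.01} = 2.326.
Revised power = Φ(δ − 2.326) + Φ(−δ − 2.326) = Φ(-0.792) + Φ(-3.861) = 0.2143 + 0.0001 = 0.2143.

Power ≈ 0.214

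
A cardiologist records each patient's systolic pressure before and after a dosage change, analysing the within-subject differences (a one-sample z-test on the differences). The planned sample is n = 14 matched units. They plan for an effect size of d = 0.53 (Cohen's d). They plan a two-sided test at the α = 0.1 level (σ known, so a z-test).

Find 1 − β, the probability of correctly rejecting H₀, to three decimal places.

Power ≈ 0.633

Noncentrality parameter: δ = d·√n = 0.53 × √14 = 1.9831
Critical value for a two-sided test at α = 0.1: z_{α/2} = 1.645.
Power = Φ(δ − 1.645) + Φ(−δ − 1.645) = Φ(0.338) + Φ(-3.628) = 0.6324 + 0.0001 = 0.6325.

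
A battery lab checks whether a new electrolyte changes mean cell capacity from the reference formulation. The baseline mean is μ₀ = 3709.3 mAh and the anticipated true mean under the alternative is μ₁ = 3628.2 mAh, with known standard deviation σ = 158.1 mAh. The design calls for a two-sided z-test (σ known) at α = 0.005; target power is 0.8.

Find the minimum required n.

Standardized effect: d = |μ₁ − μ₀| / σ = |3628.2 − 3709.3| / 158.1 = 0.5130
For power 0.8 need Φ(δ − z_{0.0025}) = 0.8, so δ = z_{0.0025} + z_{0.20} = 2.807 + 0.842 = 3.649.
(For δ > 0 the lower-tail rejection region contributes negligibly to power, so the one-term inversion is standard.)
δ = d·√n ⇒ n = (δ/d)² = (3.649 / 0.5130)² = 50.59.
Rounding up, n = 51.

n = 51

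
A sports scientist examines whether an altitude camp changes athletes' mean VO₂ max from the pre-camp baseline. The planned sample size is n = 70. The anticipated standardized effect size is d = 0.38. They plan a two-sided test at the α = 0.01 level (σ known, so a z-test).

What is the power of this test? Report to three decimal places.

Noncentrality parameter: δ = d·√n = 0.38 × √70 = 3.1793
Critical value for a two-sided test at α = 0.01: z_{α/2} = 2.576.
Power = Φ(δ − 2.576) + Φ(−δ − 2.576) = Φ(0.603) + Φ(-5.755) = 0.7269 + 0.0000 = 0.7269.

Power ≈ 0.727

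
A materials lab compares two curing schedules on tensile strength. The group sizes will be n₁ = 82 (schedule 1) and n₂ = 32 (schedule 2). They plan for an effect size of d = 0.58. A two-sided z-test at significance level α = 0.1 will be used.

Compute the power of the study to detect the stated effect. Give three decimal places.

Power ≈ 0.872

Noncentrality parameter: δ = d / √(1/n₁ + 1/n₂) = 0.58 / √(1/82 + 1/32) = 2.7826
Critical value for a two-sided test at α = 0.1: z_{α/2} = 1.645.
Power = Φ(δ − 1.645) + Φ(−δ − 1.645) = Φ(1.138) + Φ(-4.427) = 0.8724 + 0.0000 = 0.8724.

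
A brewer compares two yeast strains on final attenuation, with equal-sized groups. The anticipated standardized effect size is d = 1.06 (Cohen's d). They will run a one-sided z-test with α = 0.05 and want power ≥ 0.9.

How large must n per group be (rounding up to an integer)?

n = 16 per group

For power 0.9 need Φ(δ − z_{0.05}) = 0.9, so δ = z_{0.05} + z_{0.10} = 1.645 + 1.282 = 2.926.
δ = d·√(n/2) ⇒ n = 2(δ/d)² = 2 × (2.926 / 1.06)² = 15.24.
Round up to the next whole unit.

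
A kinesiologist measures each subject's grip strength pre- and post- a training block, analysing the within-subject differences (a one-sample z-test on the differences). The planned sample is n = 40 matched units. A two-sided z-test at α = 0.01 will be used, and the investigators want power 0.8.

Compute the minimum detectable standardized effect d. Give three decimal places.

d ≈ 0.540

Need Φ(δ − 2.576) = 0.8, so δ = 2.576 + 0.842 = 3.417.
(Lower-tail contribution to power is negligible for δ > 0.)
δ = d·√n ⇒ d = δ/√n = 3.417/√40 = 0.5403.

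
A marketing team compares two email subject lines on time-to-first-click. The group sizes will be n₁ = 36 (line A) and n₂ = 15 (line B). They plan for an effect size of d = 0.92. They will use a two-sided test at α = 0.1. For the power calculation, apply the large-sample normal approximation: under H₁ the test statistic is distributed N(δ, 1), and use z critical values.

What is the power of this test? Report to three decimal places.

Noncentrality parameter: δ = d / √(1/n₁ + 1/n₂) = 0.92 / √(1/36 + 1/15) = 2.9936
Two-sided α = 0.1 → critical value z_{0.05} = 1.645.
Power = Φ(δ − 1.645) + Φ(−δ − 1.645) = Φ(1.349) + Φ(-4.638) = 0.9113 + 0.0000 = 0.9113.

Power ≈ 0.911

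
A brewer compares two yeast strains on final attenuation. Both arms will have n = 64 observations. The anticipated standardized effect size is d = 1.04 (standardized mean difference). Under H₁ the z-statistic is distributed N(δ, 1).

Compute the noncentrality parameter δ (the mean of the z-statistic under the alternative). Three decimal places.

The noncentrality parameter scales effect size by the design's sample-size factor: δ = d·√(n/2) = 1.04 × √(64/2) = 5.8831

δ ≈ 5.883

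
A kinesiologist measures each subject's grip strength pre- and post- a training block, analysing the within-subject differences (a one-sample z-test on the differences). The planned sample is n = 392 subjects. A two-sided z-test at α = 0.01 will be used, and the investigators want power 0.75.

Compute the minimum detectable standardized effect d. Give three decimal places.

Need Φ(δ − 2.576) = 0.75, so δ = 2.576 + 0.674 = 3.250.
(The second rejection-region term Φ(−δ − z_{α/2}) is negligible and dropped.)
δ = d·√n ⇒ d = δ/√n = 3.250/√392 = 0.1642.

d ≈ 0.164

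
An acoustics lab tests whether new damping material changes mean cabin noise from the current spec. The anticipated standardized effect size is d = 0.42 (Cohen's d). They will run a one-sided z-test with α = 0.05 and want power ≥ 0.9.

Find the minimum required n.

n = 49

For power 0.9 need Φ(δ − z_{0.05}) = 0.9, so δ = z_{0.05} + z_{0.10} = 1.645 + 1.282 = 2.926.
δ = d·√n ⇒ n = (δ/d)² = (2.926 / 0.42)² = 48.55.
Round up to the next whole unit.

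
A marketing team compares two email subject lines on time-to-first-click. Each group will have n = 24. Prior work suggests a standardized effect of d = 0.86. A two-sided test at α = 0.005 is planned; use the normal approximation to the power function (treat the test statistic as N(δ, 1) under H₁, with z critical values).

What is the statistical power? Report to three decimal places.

Noncentrality parameter: δ = d·√(n/2) = 0.86 × √(24/2) = 2.9791
Two-sided α = 0.005 → critical value z_{0.0025} = 2.807.
Power = Φ(δ − 2.807) + Φ(−δ − 2.807) = Φ(0.172) + Φ(-5.786) = 0.5683 + 0.0000 = 0.5683.

Power ≈ 0.568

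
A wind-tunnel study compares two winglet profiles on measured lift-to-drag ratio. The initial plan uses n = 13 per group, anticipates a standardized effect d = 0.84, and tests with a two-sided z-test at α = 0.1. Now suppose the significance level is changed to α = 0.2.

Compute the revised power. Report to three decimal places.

δ = d·√(n/2) = 0.84 × √(13/2) = 2.1416 (unchanged). New critical value: z_{0.1} = 1.282.
Revised power = Φ(δ − 1.282) + Φ(−δ − 1.282) = Φ(0.860) + Φ(-3.423) = 0.8051 + 0.0003 = 0.8054.

Power ≈ 0.805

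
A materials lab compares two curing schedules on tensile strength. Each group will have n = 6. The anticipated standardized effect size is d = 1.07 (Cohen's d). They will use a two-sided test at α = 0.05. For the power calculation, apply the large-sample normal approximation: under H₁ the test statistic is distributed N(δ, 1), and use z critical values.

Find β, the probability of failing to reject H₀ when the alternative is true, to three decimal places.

β ≈ 0.542

Noncentrality parameter: δ = d·√(n/2) = 1.07 × √(6/2) = 1.8533
Critical value for a two-sided test at α = 0.05: z_{α/2} = 1.960.
Power = Φ(δ − 1.960) + Φ(−δ − 1.960) = Φ(-0.107) + Φ(-3.813) = 0.4575 + 0.0001 = 0.4576.
Type II error: β = 1 − power = 1 − 0.4576 = 0.5424.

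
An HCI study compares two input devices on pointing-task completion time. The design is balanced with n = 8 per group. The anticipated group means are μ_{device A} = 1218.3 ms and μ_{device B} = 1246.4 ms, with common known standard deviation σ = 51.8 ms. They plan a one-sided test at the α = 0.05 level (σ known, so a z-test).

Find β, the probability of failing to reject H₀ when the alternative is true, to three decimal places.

Standardized effect: d = |μ_{device A} − μ_{device B}| / σ = |1218.3 − 1246.4| / 51.8 = 0.5425
Noncentrality parameter: δ = d·√(n/2) = 0.5425 × √(8/2) = 1.0849
Critical value for a one-sided test at α = 0.05: z_α = 1.645.
Power = P(Z > 1.645 − δ) = Φ(-0.560) = 0.2878.
Type II error: β = 1 − power = 1 − 0.2878 = 0.7122.

β ≈ 0.712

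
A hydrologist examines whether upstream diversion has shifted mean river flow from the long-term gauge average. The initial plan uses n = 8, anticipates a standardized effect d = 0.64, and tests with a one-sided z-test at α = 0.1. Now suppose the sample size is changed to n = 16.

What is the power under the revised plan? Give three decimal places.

Power ≈ 0.899

With n = 16: δ = d·√n = 0.64 × √16 = 2.5600. Critical value z_{0.1} = 1.282.
Revised power = Φ(δ − 1.282) = Φ(1.278) = 0.8995.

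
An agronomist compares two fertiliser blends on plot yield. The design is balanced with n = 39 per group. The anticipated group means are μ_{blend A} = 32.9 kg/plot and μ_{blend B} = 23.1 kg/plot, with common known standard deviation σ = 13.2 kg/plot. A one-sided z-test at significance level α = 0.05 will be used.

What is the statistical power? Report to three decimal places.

Power ≈ 0.949

Standardized effect: d = |μ_{blend A} − μ_{blend B}| / σ = |32.9 − 23.1| / 13.2 = 0.7424
Noncentrality parameter: δ = d·√(n/2) = 0.7424 × √(39/2) = 3.2785
One-sided α = 0.05 → critical value z_{0.05} = 1.645.
Power = P(Z > 1.645 − δ) = Φ(1.634) = 0.9488.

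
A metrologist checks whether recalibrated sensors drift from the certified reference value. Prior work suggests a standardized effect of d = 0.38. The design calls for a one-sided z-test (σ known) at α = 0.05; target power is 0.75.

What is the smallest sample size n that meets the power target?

Set Φ(δ − 1.645) = 0.75; then δ − 1.645 = Φ⁻¹(0.75) = 0.674, giving δ = 2.319.
δ = d·√n ⇒ n = (δ/d)² = (2.319 / 0.38)² = 37.25.
Rounding up, n = 38.

n = 38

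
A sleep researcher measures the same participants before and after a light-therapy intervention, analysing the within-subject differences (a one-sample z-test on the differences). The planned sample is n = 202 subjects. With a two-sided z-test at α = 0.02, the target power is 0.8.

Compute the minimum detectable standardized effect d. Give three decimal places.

Need Φ(δ − 2.326) = 0.8, so δ = 2.326 + 0.842 = 3.168.
(The second rejection-region term Φ(−δ − z_{α/2}) is negligible and dropped.)
δ = d·√n ⇒ d = δ/√n = 3.168/√202 = 0.2229.

d ≈ 0.223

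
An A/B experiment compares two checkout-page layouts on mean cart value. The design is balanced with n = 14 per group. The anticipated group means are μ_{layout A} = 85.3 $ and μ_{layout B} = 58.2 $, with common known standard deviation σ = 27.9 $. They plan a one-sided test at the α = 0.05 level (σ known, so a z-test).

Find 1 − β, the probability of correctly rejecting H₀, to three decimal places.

Power ≈ 0.823

Standardized effect: d = |μ_{layout A} − μ_{layout B}| / σ = |85.3 − 58.2| / 27.9 = 0.9713
Noncentrality parameter: δ = d·√(n/2) = 0.9713 × √(14/2) = 2.5699
Critical value for a one-sided test at α = 0.05: z_α = 1.645.
Power = P(Z > 1.645 − δ) = Φ(0.925) = 0.8225.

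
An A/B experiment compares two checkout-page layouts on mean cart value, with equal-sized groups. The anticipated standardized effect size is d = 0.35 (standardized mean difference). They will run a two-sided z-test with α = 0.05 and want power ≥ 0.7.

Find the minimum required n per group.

n = 101 per group

For power 0.7 need Φ(δ − z_{0.025}) = 0.7, so δ = z_{0.025} + z_{0.30} = 1.960 + 0.524 = 2.484.
(The Φ(−δ − z_{α/2}) term is vanishingly small for δ > 0 and is dropped in the standard sample-size formula.)
δ = d·√(n/2) ⇒ n = 2(δ/d)² = 2 × (2.484 / 0.35)² = 100.77.
Rounding up, n = 101 per group.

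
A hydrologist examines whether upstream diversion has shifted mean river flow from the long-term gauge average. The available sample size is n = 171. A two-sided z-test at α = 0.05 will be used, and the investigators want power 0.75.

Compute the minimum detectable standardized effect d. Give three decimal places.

Required noncentrality: δ = z_{0.025} + z_{0.25} = 1.960 + 0.674 = 2.634.
(Lower-tail contribution to power is negligible for δ > 0.)
δ = d·√n ⇒ d = δ/√n = 2.634/√171 = 0.2015.

d ≈ 0.201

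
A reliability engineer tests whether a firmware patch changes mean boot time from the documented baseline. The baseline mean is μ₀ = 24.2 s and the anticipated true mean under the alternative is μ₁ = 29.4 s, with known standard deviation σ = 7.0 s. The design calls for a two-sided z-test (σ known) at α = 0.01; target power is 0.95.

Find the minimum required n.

n = 33

Standardized effect: d = |μ₁ − μ₀| / σ = |29.4 − 24.2| / 7.0 = 0.7429
Set Φ(δ − 2.576) = 0.95; then δ − 2.576 = Φ⁻¹(0.95) = 1.645, giving δ = 4.221.
(For δ > 0 the lower-tail rejection region contributes negligibly to power, so the one-term inversion is standard.)
δ = d·√n ⇒ n = (δ/d)² = (4.221 / 0.7429)² = 32.28.
Rounding up, n = 33.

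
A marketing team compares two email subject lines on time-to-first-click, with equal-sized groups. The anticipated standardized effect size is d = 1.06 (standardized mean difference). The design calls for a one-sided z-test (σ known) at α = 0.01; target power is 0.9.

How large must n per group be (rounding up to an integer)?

Set Φ(δ − 2.326) = 0.9; then δ − 2.326 = Φ⁻¹(0.9) = 1.282, giving δ = 3.608.
δ = d·√(n/2) ⇒ n = 2(δ/d)² = 2 × (3.608 / 1.06)² = 23.17.
Rounding up, n = 24 per group.

n = 24 per group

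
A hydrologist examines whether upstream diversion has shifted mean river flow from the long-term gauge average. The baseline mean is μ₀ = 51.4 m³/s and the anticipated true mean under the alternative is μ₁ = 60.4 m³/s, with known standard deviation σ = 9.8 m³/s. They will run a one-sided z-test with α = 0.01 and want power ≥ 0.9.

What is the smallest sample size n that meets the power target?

n = 16

Standardized effect: d = |μ₁ − μ₀| / σ = |60.4 − 51.4| / 9.8 = 0.9184
Set Φ(δ − 2.326) = 0.9; then δ − 2.326 = Φ⁻¹(0.9) = 1.282, giving δ = 3.608.
δ = d·√n ⇒ n = (δ/d)² = (3.608 / 0.9184)² = 15.43.
Rounding up, n = 16.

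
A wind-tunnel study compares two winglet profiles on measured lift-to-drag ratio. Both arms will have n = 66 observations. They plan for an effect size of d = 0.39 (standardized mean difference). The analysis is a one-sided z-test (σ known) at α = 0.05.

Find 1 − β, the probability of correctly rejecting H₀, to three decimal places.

Noncentrality parameter: δ = d·√(n/2) = 0.39 × √(66/2) = 2.2404
One-sided α = 0.05 → critical value z_{0.05} = 1.645.
Power = P(Z > 1.645 − δ) = Φ(0.596) = 0.7243.

Power ≈ 0.724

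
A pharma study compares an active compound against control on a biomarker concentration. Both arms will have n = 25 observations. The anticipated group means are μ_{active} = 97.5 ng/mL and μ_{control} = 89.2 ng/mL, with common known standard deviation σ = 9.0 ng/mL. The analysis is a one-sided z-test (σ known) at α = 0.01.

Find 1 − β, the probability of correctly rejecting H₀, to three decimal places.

Standardized effect: d = |μ_{active} − μ_{control}| / σ = |97.5 − 89.2| / 9.0 = 0.9222
Noncentrality parameter: δ = d·√(n/2) = 0.9222 × √(25/2) = 3.2605
Critical value for a one-sided test at α = 0.01: z_α = 2.326.
Power = P(Z > 2.326 − δ) = Φ(0.934) = 0.8249.

Power ≈ 0.825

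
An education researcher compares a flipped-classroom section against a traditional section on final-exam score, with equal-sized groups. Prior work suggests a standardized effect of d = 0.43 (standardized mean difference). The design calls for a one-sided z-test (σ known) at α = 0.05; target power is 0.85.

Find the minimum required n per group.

Set Φ(δ − 1.645) = 0.85; then δ − 1.645 = Φ⁻¹(0.85) = 1.036, giving δ = 2.681.
δ = d·√(n/2) ⇒ n = 2(δ/d)² = 2 × (2.681 / 0.43)² = 77.76.
Round up to the next whole unit.

n = 78 per group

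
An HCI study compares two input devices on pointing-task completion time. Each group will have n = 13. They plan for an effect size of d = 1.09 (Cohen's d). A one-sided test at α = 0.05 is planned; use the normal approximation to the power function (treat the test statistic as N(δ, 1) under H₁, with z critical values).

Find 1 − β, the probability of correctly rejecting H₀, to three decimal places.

Noncentrality parameter: δ = d·√(n/2) = 1.09 × √(13/2) = 2.7790
One-sided α = 0.05 → critical value z_{0.05} = 1.645.
Power = P(Z > 1.645 − δ) = Φ(1.134) = 0.8716.

Power ≈ 0.872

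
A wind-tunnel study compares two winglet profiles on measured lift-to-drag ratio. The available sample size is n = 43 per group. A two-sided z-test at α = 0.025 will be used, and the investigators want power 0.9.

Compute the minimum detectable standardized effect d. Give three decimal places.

Need Φ(δ − 2.241) = 0.9, so δ = 2.241 + 1.282 = 3.523.
(Lower-tail contribution to power is negligible for δ > 0.)
δ = d·√(n/2) ⇒ d = δ/√(n/2) = 3.523/√(43/2) = 0.7598.

d ≈ 0.760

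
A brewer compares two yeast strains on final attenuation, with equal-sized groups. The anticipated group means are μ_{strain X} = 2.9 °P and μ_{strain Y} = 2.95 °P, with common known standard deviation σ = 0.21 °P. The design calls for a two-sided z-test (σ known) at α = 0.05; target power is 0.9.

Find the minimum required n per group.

Standardized effect: d = |μ_{strain X} − μ_{strain Y}| / σ = |2.9 − 2.95| / 0.21 = 0.2381
Set Φ(δ − 1.960) = 0.9; then δ − 1.960 = Φ⁻¹(0.9) = 1.282, giving δ = 3.242.
(The Φ(−δ − z_{α/2}) term is vanishingly small for δ > 0 and is dropped in the standard sample-size formula.)
δ = d·√(n/2) ⇒ n = 2(δ/d)² = 2 × (3.242 / 0.2381)² = 370.70.
Rounding up, n = 371 per group.

n = 371 per group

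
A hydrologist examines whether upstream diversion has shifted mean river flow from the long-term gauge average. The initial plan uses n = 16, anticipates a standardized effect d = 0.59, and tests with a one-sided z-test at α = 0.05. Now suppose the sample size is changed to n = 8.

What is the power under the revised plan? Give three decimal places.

Power ≈ 0.510

With n = 8: δ = d·√n = 0.59 × √8 = 1.6688. Critical value z_{0.05} = 1.645.
Revised power = Φ(δ − 1.645) = Φ(0.024) = 0.5095.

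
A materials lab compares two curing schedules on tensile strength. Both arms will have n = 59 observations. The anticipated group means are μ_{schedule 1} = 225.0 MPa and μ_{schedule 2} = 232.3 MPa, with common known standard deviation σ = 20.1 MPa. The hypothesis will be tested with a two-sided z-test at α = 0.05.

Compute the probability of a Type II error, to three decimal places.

Standardized effect: d = |μ_{schedule 1} − μ_{schedule 2}| / σ = |225.0 − 232.3| / 20.1 = 0.3632
Noncentrality parameter: δ = d·√(n/2) = 0.3632 × √(59/2) = 1.9726
Critical value for a two-sided test at α = 0.05: z_{α/2} = 1.960.
Power = Φ(δ − 1.960) + Φ(−δ − 1.960) = Φ(0.013) + Φ(-3.933) = 0.5050 + 0.0000 = 0.5051.
Type II error: β = 1 − power = 1 − 0.5051 = 0.4949.

β ≈ 0.495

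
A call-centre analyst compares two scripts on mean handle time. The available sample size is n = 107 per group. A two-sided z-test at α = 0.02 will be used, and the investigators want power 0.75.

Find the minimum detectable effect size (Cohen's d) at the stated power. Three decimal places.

Required noncentrality: δ = z_{0.01} + z_{0.25} = 2.326 + 0.674 = 3.001.
(Lower-tail contribution to power is negligible for δ > 0.)
δ = d·√(n/2) ⇒ d = δ/√(n/2) = 3.001/√(107/2) = 0.4103.

d ≈ 0.410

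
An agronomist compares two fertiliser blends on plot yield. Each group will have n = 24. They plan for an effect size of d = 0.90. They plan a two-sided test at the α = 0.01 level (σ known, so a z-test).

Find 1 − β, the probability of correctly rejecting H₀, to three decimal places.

Noncentrality parameter: δ = d·√(n/2) = 0.90 × √(24/2) = 3.1177
Two-sided α = 0.01 → critical value z_{0.005} = 2.576.
Power = Φ(δ − 2.576) + Φ(−δ − 2.576) = Φ(0.542) + Φ(-5.694) = 0.7060 + 0.0000 = 0.7060.

Power ≈ 0.706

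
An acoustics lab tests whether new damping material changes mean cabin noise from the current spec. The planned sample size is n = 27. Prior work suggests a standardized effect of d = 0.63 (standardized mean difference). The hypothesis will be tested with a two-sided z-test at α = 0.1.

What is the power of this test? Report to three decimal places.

Noncentrality parameter: δ = d·√n = 0.63 × √27 = 3.2736
Critical value for a two-sided test at α = 0.1: z_{α/2} = 1.645.
Power = Φ(δ − 1.645) + Φ(−δ − 1.645) = Φ(1.629) + Φ(-4.918) = 0.9483 + 0.0000 = 0.9483.

Power ≈ 0.948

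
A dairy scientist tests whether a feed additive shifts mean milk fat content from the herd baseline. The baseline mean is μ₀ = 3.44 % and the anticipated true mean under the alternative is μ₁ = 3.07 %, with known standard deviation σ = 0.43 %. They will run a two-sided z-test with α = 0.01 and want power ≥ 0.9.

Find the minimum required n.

n = 21

Standardized effect: d = |μ₁ − μ₀| / σ = |3.07 − 3.44| / 0.43 = 0.8605
Set Φ(δ − 2.576) = 0.9; then δ − 2.576 = Φ⁻¹(0.9) = 1.282, giving δ = 3.857.
(Ignoring the negligible lower-tail rejection probability gives the usual closed-form inversion.)
δ = d·√n ⇒ n = (δ/d)² = (3.857 / 0.8605)² = 20.10.
Rounding up, n = 21.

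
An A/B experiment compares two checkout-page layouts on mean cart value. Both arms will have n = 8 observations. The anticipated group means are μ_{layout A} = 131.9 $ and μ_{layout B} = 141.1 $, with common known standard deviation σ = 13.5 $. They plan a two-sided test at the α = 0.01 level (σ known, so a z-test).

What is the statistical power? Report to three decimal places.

Standardized effect: d = |μ_{layout A} − μ_{layout B}| / σ = |131.9 − 141.1| / 13.5 = 0.6815
Noncentrality parameter: δ = d·√(n/2) = 0.6815 × √(8/2) = 1.3630
Critical value for a two-sided test at α = 0.01: z_{α/2} = 2.576.
Power = Φ(δ − 2.576) + Φ(−δ − 2.576) = Φ(-1.213) + Φ(-3.939) = 0.1126 + 0.0000 = 0.1126.

Power ≈ 0.113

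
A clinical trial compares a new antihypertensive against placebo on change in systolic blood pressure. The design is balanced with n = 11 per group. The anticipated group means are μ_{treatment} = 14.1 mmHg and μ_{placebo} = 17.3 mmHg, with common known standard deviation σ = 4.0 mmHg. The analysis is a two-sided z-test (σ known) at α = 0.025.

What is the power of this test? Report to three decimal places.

Standardized effect: d = |μ_{treatment} − μ_{placebo}| / σ = |14.1 − 17.3| / 4.0 = 0.8000
Noncentrality parameter: λ = d·√(n/2) = 0.8000 × √(11/2) = 1.8762
Two-sided α = 0.025 → critical value z_{0.0125} = 2.241.
Power = Φ(λ − 2.241) + Φ(−λ − 2.241) = Φ(-0.365) + Φ(-4.118) = 0.3575 + 0.0000 = 0.3575.

Power ≈ 0.357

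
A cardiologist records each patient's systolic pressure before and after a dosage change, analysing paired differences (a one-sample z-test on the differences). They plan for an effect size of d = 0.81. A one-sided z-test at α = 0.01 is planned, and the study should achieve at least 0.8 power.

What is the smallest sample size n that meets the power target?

Set Φ(δ − 2.326) = 0.8; then δ − 2.326 = Φ⁻¹(0.8) = 0.842, giving δ = 3.168.
δ = d·√n ⇒ n = (δ/d)² = (3.168 / 0.81)² = 15.30.
Rounding up, n = 16.

n = 16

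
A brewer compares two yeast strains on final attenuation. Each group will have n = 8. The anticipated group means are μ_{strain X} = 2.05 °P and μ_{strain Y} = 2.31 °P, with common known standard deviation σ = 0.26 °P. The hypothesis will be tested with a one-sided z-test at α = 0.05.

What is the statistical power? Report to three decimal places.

Power ≈ 0.639

Standardized effect: d = |μ_{strain X} − μ_{strain Y}| / σ = |2.05 − 2.31| / 0.26 = 1.0000
Noncentrality parameter: λ = d·√(n/2) = 1.0000 × √(8/2) = 2.0000
One-sided α = 0.05 → critical value z_{0.05} = 1.645.
Power = Φ(λ − 1.645) = Φ(0.355) = 0.6388.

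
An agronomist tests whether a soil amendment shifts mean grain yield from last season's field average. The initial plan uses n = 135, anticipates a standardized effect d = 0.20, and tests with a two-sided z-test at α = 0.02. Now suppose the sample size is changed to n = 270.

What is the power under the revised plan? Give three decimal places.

Power ≈ 0.831

With n = 270: δ = d·√n = 0.20 × √270 = 3.2863. Critical value z_{0.01} = 2.326.
Revised power = Φ(δ − 2.326) + Φ(−δ − 2.326) = Φ(0.960) + Φ(-5.613) = 0.8315 + 0.0000 = 0.8315.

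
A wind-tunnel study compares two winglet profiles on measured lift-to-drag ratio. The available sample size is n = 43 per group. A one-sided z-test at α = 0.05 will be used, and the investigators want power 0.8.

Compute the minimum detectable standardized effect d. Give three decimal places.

Required noncentrality: δ = z_{0.05} + z_{0.20} = 1.645 + 0.842 = 2.486.
δ = d·√(n/2) ⇒ d = δ/√(n/2) = 2.486/√(43/2) = 0.5362.

d ≈ 0.536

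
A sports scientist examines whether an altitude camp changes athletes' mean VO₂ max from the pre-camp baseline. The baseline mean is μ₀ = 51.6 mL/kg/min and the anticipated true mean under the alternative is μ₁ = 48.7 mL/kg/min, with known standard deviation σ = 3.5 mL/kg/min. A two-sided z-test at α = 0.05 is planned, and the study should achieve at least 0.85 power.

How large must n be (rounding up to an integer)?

Standardized effect: d = |μ₁ − μ₀| / σ = |48.7 − 51.6| / 3.5 = 0.8286
For power 0.85 need Φ(δ − z_{0.025}) = 0.85, so δ = z_{0.025} + z_{0.15} = 1.960 + 1.036 = 2.996.
(The Φ(−δ − z_{α/2}) term is vanishingly small for δ > 0 and is dropped in the standard sample-size formula.)
δ = d·√n ⇒ n = (δ/d)² = (2.996 / 0.8286)² = 13.08.
Rounding up, n = 14.

n = 14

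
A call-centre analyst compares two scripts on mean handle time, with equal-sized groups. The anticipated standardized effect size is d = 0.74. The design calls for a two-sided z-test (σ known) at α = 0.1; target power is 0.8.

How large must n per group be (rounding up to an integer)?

Set Φ(δ − 1.645) = 0.8; then δ − 1.645 = Φ⁻¹(0.8) = 0.842, giving δ = 2.486.
(Ignoring the negligible lower-tail rejection probability gives the usual closed-form inversion.)
δ = d·√(n/2) ⇒ n = 2(δ/d)² = 2 × (2.486 / 0.74)² = 22.58.
Rounding up, n = 23 per group.

n = 23 per group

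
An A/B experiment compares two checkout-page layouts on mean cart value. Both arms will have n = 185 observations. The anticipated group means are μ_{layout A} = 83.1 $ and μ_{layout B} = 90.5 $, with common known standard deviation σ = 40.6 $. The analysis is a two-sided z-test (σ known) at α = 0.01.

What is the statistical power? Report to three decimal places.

Power ≈ 0.205

Standardized effect: d = |μ_{layout A} − μ_{layout B}| / σ = |83.1 − 90.5| / 40.6 = 0.1823
Noncentrality parameter: δ = d·√(n/2) = 0.1823 × √(185/2) = 1.7530
Critical value for a two-sided test at α = 0.01: z_{α/2} = 2.576.
Power = Φ(δ − 2.576) + Φ(−δ − 2.576) = Φ(-0.823) + Φ(-4.329) = 0.2053 + 0.0000 = 0.2053.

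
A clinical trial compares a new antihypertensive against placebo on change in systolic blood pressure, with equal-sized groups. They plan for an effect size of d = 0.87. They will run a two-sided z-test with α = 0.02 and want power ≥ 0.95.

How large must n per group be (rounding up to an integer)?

Set Φ(δ − 2.326) = 0.95; then δ − 2.326 = Φ⁻¹(0.95) = 1.645, giving δ = 3.971.
(The Φ(−δ − z_{α/2}) term is vanishingly small for δ > 0 and is dropped in the standard sample-size formula.)
δ = d·√(n/2) ⇒ n = 2(δ/d)² = 2 × (3.971 / 0.87)² = 41.67.
Rounding up, n = 42 per group.

n = 42 per group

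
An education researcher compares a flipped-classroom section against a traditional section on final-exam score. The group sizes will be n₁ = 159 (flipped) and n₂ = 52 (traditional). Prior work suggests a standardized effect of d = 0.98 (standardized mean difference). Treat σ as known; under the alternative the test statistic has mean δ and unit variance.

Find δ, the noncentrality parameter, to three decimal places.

δ ≈ 6.135

The noncentrality parameter scales effect size by the design's sample-size factor: δ = d / √(1/n₁ + 1/n₂) = 0.98 / √(1/159 + 1/52) = 6.1346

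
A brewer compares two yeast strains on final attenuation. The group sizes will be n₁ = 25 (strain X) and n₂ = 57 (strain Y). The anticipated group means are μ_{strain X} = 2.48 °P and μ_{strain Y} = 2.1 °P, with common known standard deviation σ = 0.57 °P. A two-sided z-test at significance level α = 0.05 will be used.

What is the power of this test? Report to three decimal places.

Power ≈ 0.794

Standardized effect: d = |μ_{strain X} − μ_{strain Y}| / σ = |2.48 − 2.1| / 0.57 = 0.6667
Noncentrality parameter: δ = d / √(1/n₁ + 1/n₂) = 0.6667 / √(1/25 + 1/57) = 2.7791
Two-sided α = 0.05 → critical value z_{0.025} = 1.960.
Power = Φ(δ − 1.960) + Φ(−δ − 1.960) = Φ(0.819) + Φ(-4.739) = 0.7937 + 0.0000 = 0.7937.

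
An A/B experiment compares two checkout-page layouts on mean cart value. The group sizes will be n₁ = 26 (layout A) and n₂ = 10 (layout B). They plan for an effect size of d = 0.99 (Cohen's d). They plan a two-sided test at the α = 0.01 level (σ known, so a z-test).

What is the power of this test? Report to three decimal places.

Noncentrality parameter: δ = d / √(1/n₁ + 1/n₂) = 0.99 / √(1/26 + 1/10) = 2.6605
Two-sided α = 0.01 → critical value z_{0.005} = 2.576.
Power = Φ(δ − 2.576) + Φ(−δ − 2.576) = Φ(0.085) + Φ(-5.236) = 0.5338 + 0.0000 = 0.5338.

Power ≈ 0.534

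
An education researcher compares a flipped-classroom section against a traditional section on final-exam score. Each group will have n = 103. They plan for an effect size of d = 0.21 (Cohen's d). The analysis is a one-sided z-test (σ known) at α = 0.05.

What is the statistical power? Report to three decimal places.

Power ≈ 0.445

Noncentrality parameter: δ = d·√(n/2) = 0.21 × √(103/2) = 1.5070
One-sided α = 0.05 → critical value z_{0.05} = 1.645.
Power = Φ(δ − 1.645) = Φ(-0.138) = 0.4452.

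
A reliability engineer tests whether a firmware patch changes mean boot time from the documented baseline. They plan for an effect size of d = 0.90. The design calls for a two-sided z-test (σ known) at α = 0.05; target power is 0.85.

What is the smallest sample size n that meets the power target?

n = 12

For power 0.85 need Φ(δ − z_{0.025}) = 0.85, so δ = z_{0.025} + z_{0.15} = 1.960 + 1.036 = 2.996.
(The Φ(−δ − z_{α/2}) term is vanishingly small for δ > 0 and is dropped in the standard sample-size formula.)
δ = d·√n ⇒ n = (δ/d)² = (2.996 / 0.90)² = 11.08.
Round up to the next whole unit.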